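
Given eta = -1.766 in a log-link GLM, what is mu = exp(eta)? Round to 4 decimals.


mu = exp(eta) = exp(-1.766).
= 0.1710.

0.1710


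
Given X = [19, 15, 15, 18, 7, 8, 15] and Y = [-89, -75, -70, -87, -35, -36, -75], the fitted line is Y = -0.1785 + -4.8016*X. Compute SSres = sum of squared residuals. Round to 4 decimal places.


Compute predicted values, then residuals = yi - yhat_i.
Residuals: [2.4089, -2.7975, 2.2025, -0.3927, -1.2103, 2.5913, -2.7975].
SSres = sum(residual^2) = 34.6397.

34.6397


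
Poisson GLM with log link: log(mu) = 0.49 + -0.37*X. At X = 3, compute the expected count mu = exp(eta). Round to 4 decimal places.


eta = 0.49 + -0.37 * 3 = -0.6200.
mu = exp(-0.6200) = 0.5379.

0.5379


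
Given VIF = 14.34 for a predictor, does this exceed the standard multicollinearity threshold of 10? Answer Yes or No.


Compare VIF = 14.34 to the threshold of 10.
14.34 >= 10, so the answer is Yes.

Yes


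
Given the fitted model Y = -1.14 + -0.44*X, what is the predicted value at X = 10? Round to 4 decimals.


Predicted value:
Y = -1.14 + (-0.44)(10) = -1.14 + -4.4000 = -5.5400.

-5.5400


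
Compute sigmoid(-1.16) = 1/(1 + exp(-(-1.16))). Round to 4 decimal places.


exp(1.1600) = 3.1899.
1 + exp(-z) = 4.1899.
sigmoid = 1/4.1899 = 0.2387.

0.2387


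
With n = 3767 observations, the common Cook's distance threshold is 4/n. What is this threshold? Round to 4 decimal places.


Using the rule of thumb:
Threshold = 4 / 3767 = 0.0011.

0.0011


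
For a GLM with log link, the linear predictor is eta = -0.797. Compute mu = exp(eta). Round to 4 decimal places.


mu = exp(eta) = exp(-0.797).
= 0.4507.

0.4507


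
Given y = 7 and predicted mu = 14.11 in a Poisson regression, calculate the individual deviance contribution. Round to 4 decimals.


First: ln(7/14.11) = -0.700974.
Then: 7 * -0.700974 = -4.906818.
y - mu = 7 - 14.11 = -7.11.
D = 2(-4.906818 - -7.11) = 4.406364, which rounds to 4.4064.

4.4064


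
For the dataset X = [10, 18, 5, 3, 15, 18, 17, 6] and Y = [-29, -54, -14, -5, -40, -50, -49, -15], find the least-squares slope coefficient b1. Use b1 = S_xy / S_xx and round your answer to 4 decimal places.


The sample means are xbar = 11.5000 and ybar = -32.0000.
Compute S_xx = 274.0000 and S_xy = -826.0000.
Slope b1 = S_xy / S_xx = -826.0000 / 274.0000 = -3.0146.

-3.0146


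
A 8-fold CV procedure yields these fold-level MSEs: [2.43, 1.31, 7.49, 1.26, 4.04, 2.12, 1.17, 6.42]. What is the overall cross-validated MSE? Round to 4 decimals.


Sum of fold MSEs = 26.2400.
Average = 26.2400 / 8 = 3.2800.

3.2800


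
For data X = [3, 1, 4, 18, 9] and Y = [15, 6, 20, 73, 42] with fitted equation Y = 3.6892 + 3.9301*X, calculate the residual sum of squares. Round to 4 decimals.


Compute predicted values, then residuals = yi - yhat_i.
Residuals: [-0.4795, -1.6193, 0.5904, -1.4310, 2.9399].
SSres = sum(residual^2) = 13.8914.

13.8914


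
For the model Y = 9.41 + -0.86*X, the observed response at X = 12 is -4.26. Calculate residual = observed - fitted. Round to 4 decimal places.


Predicted = 9.41 + -0.86 * 12 = -0.9100.
Residual = -4.26 - -0.9100 = -3.3500.

-3.3500


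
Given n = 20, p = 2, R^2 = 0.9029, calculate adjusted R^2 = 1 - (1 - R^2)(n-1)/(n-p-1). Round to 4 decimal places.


Plug in: Adj R^2 = 1 - (1 - 0.9029) * 19/17.
= 1 - 0.0971 * 19/17
= 1 - 1.8449 / 17
= 1 - 0.1085 = 0.8915.

0.8915


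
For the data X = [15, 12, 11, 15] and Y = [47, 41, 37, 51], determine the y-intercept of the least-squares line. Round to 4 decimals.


Compute b1 = 2.9020 from the OLS formula.
With xbar = 13.2500 and ybar = 44.0000, the intercept is:
b0 = 44.0000 - 2.9020 * 13.2500 = 5.5490.

5.5490


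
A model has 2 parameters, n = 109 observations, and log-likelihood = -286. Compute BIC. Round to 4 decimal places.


Compute k*ln(n) = 2*ln(109) = 2*4.691348 = 9.382696.
Then -2*loglik = 572.
BIC = 9.382696 + 572 = 581.382696, which rounds to 581.3827.

581.3827


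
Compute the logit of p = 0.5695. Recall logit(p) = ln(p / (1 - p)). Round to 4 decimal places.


The odds are p/(1-p) = 0.5695 / 0.4305 = 1.3229.
logit(p) = ln(1.3229) = 0.2798.

0.2798


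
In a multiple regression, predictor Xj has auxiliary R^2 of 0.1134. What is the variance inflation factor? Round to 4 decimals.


Denominator: 1 - 0.1134 = 0.8866.
VIF = 1 / 0.8866 = 1.1279.

1.1279


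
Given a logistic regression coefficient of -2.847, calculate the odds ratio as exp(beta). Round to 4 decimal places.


exp(-2.847) = 0.0580.
So the odds ratio is 0.0580.

0.0580


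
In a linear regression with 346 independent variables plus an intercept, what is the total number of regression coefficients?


Total coefficients = number of predictors + 1 (for the intercept).
= 346 + 1 = 347.

347


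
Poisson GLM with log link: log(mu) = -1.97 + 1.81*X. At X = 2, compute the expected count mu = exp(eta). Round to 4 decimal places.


eta = -1.97 + 1.81 * 2 = 1.6500.
mu = exp(1.6500) = 5.2070.

5.2070


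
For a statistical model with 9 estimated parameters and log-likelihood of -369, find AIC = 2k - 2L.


Compute:
2k = 2*9 = 18.
-2*loglik = -2*(-369) = 738.
AIC = 18 + 738 = 756.

756


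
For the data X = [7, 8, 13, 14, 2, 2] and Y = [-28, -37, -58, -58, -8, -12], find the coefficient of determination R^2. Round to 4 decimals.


After computing the OLS fit (b0=-1.4725, b1=-4.1775):
SSres = 28.6325, SStot = 2355.5000.
R^2 = 1 - 28.6325/2355.5000 = 0.9878.

0.9878


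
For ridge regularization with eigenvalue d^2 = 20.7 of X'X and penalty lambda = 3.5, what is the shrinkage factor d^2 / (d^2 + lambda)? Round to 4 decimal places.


d^2 + lambda = 20.7 + 3.5 = 24.2000.
Shrinkage factor = 20.7/24.2000 = 0.8554.

0.8554


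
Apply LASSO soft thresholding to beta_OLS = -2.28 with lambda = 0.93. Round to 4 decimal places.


Absolute value: |-2.28| = 2.28.
Compare to lambda = 0.93.
Since |beta| > lambda, coefficient = sign(beta)*(|beta| - lambda) = -1.3500.

-1.3500


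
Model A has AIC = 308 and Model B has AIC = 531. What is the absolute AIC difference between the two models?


Compute |308 - 531| = 223.
Model A has the smaller AIC.

223


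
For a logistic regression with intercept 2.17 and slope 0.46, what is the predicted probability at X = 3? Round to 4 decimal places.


Compute z = 2.17 + (0.46)(3) = 3.5500.
exp(-z) = 0.0287.
P = 1/(1 + 0.0287) = 0.9721.

0.9721


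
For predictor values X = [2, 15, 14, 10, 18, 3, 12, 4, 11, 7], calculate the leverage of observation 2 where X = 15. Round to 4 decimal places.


Compute xbar = 9.6000 with n = 10 observations.
SXX = 266.4000.
Leverage = 1/10 + (15 - 9.6000)^2/266.4000 = 0.2095.

0.2095


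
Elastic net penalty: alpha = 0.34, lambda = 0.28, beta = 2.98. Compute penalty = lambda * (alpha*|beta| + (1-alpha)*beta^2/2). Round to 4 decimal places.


Compute:
L1 = 0.34 * 2.98 = 1.0132.
L2 = 0.66 * 2.98^2 / 2 = 2.9305.
Penalty = 0.28 * (1.0132 + 2.9305) = 1.1042.

1.1042


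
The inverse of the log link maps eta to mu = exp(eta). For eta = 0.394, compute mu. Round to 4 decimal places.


mu = exp(eta) = exp(0.394).
= 1.4829.

1.4829


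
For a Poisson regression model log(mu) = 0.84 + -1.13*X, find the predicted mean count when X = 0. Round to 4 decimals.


Linear predictor: eta = 0.84 + (-1.13)(0) = 0.8400.
Expected count: mu = exp(0.8400) = 2.3164.

2.3164


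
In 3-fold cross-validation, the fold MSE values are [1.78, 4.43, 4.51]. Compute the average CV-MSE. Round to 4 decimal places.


Sum of fold MSEs = 10.7200.
Average = 10.7200 / 3 = 3.5733.

3.5733


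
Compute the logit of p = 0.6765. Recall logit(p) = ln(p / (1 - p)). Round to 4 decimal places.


1 - p = 0.3235.
p/(1-p) = 2.0912.
logit = ln(2.0912) = 0.7377.

0.7377


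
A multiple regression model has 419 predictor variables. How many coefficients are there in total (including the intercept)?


Total coefficients = number of predictors + 1 (for the intercept).
= 419 + 1 = 420.

420


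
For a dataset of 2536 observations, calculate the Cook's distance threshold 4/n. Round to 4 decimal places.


Using the rule of thumb:
Threshold = 4 / 2536 = 0.0016.

0.0016


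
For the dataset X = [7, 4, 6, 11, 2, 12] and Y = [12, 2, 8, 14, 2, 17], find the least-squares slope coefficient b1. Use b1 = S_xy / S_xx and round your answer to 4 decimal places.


First compute the means: xbar = 7.0000, ybar = 9.1667.
Then S_xx = sum((xi - xbar)^2) = 76.0000.
S_xy = sum((xi - xbar)(yi - ybar)) = 117.0000.
b1 = S_xy / S_xx = 117.0000 / 76.0000 = 1.5395.

1.5395


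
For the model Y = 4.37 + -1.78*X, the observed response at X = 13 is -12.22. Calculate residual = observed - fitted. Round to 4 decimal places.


Fitted value at X = 13 is yhat = 4.37 + -1.78*13 = -18.7700.
Residual = -12.22 - -18.7700 = 6.5500.

6.5500


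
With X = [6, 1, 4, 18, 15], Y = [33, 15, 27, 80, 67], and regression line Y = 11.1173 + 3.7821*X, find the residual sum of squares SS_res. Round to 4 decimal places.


Predicted values from Y = 11.1173 + 3.7821*X.
Residuals: [-0.8099, 0.1006, 0.7543, 0.8049, -0.8488].
SSres = 2.6034.

2.6034


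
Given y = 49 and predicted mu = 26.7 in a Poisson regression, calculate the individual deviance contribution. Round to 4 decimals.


Compute y*ln(y/mu) = 49*ln(49/26.7) = 49*0.607157 = 29.750693.
y - mu = 22.3.
D = 2*(29.750693 - (22.3)) = 14.901386, which rounds to 14.9014.

14.9014


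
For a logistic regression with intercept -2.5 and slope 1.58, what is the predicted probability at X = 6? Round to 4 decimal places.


z = -2.5 + 1.58 * 6 = 6.9800.
Sigmoid: P = 1 / (1 + exp(-6.9800)) = 0.9991.

0.9991


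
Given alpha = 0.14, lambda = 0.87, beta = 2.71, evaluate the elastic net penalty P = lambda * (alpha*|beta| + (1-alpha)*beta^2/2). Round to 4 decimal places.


alpha * |beta| = 0.14 * 2.71 = 0.3794.
(1-alpha) * beta^2/2 = 0.86 * 7.3441/2 = 3.1580.
Total = 0.87 * (0.3794 + 3.1580) = 3.0775.

3.0775


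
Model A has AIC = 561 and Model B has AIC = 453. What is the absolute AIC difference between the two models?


Compute |561 - 453| = 108.
Model B has the smaller AIC.

108


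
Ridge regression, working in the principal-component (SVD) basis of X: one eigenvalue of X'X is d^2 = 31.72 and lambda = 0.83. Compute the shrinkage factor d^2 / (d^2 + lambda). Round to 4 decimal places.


Denominator = d^2 + lambda = 31.72 + 0.83 = 32.5500.
Shrinkage = 31.72 / 32.5500 = 0.9745.

0.9745


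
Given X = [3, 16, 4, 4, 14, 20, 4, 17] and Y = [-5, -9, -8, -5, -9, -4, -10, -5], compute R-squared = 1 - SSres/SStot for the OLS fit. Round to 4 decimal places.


After computing the OLS fit (b0=-7.4986, b1=0.0608):
SSres = 37.5517, SStot = 38.8750.
R^2 = 1 - 37.5517/38.8750 = 0.0340.

0.0340


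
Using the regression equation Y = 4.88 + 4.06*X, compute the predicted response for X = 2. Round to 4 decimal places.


Plug X = 2 into Y = 4.88 + 4.06*X:
Y = 4.88 + 8.1200 = 13.0000.

13.0000


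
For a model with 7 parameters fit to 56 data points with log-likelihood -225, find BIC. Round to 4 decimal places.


k * ln(n) = 7 * ln(56) = 7 * 4.025352 = 28.177464.
-2 * loglik = -2 * (-225) = 450.
BIC = 28.177464 + 450 = 478.177464, which rounds to 478.1775.

478.1775


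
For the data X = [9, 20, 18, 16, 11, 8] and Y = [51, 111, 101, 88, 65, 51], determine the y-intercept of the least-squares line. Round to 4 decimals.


First find the slope: b1 = 5.1516.
Means: xbar = 13.6667, ybar = 77.8333.
b0 = ybar - b1 * xbar = 77.8333 - 5.1516 * 13.6667 = 7.4282.

7.4282


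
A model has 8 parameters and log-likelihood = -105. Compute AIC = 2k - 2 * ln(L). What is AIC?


Compute:
2k = 2*8 = 16.
-2*loglik = -2*(-105) = 210.
AIC = 16 + 210 = 226.

226


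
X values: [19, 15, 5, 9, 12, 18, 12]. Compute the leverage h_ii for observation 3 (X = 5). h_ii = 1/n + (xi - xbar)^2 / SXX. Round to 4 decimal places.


Mean of X: xbar = 12.8571.
SXX = 146.8571.
For X = 5: h = 1/7 + (5 - 12.8571)^2/146.8571 = 0.5632.

0.5632


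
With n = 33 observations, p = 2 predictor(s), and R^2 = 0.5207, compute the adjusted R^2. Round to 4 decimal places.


Adjusted R^2 = 1 - (1 - R^2) * (n-1)/(n-p-1).
(1 - R^2) = 0.4793.
(n-1)/(n-p-1) = 32/30.
(1 - R^2) * (n-1) = 0.4793 * 32 = 15.3376.
Divide by (n-p-1): 15.3376 / 30 = 0.5113.
Adj R^2 = 1 - 0.5113 = 0.4887.

0.4887


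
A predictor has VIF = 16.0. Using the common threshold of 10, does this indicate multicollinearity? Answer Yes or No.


Compare VIF = 16.0 to the threshold of 10.
16.0 >= 10, so the answer is Yes.

Yes


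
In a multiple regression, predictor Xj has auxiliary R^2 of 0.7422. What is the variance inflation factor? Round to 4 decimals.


Denominator: 1 - 0.7422 = 0.2578.
VIF = 1 / 0.2578 = 3.8790.

3.8790


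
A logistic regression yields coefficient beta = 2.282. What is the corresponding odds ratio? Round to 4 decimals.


The odds ratio is computed as:
OR = e^(2.282) = 9.7963.

9.7963


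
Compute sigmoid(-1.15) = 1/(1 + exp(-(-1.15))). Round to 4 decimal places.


First, exp(1.1500) = 3.1582.
Then sigma(z) = 1/(1 + 3.1582) = 0.2405.

0.2405


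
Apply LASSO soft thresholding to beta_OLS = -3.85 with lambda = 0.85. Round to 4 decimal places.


Absolute value: |-3.85| = 3.85.
Compare to lambda = 0.85.
Since |beta| > lambda, coefficient = sign(beta)*(|beta| - lambda) = -3.0000.

-3.0000


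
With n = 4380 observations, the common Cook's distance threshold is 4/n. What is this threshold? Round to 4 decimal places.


Using the rule of thumb:
Threshold = 4 / 4380 = 0.0009.

0.0009


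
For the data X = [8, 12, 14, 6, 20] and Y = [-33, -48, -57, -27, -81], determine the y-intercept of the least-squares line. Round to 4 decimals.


Compute b1 = -3.9000 from the OLS formula.
With xbar = 12.0000 and ybar = -49.2000, the intercept is:
b0 = -49.2000 - -3.9000 * 12.0000 = -2.4000.

-2.4000


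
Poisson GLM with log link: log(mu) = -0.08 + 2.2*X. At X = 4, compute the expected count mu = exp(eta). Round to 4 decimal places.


eta = -0.08 + 2.2 * 4 = 8.7200.
mu = exp(8.7200) = 6124.1791.

6124.1791


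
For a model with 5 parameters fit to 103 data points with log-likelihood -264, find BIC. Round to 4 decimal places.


ln(103) = 4.634729.
k * ln(n) = 5 * 4.634729 = 23.173645.
-2L = 528.
BIC = 23.173645 + 528 = 551.173645, which rounds to 551.1736.

551.1736


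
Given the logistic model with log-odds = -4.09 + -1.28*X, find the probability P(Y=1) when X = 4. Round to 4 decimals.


Compute z = -4.09 + (-1.28)(4) = -9.2100.
exp(-z) = 9996.5969.
P = 1/(1 + 9996.5969) = 0.0001.

0.0001


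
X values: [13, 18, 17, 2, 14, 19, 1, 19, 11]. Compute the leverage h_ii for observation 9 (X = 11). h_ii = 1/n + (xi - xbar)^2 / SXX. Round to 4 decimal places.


Compute xbar = 12.6667 with n = 9 observations.
SXX = 382.0000.
Leverage = 1/9 + (11 - 12.6667)^2/382.0000 = 0.1184.

0.1184


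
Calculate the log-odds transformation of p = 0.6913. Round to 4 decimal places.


Compute the odds: 0.6913/0.3087 = 2.2394.
Take the natural log: ln(2.2394) = 0.8062.

0.8062


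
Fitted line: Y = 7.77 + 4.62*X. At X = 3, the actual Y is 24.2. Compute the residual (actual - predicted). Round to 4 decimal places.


Compute yhat = 7.77 + (4.62)(3) = 21.6300.
Residual = actual - predicted = 24.2 - 21.6300 = 2.5700.

2.5700


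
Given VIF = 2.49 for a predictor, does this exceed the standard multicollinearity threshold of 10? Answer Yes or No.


Compare VIF = 2.49 to the threshold of 10.
2.49 < 10, so the answer is No.

No


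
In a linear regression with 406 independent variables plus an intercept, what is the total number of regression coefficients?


Total coefficients = number of predictors + 1 (for the intercept).
= 406 + 1 = 407.

407


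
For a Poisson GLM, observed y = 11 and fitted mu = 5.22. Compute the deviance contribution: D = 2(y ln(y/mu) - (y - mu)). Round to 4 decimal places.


y/mu = 11/5.22 = 2.107280 (approx.), and ln(11/5.22) = 0.745398.
y * ln(y/mu) = 11 * 0.745398 = 8.199378.
y - mu = 5.78.
D = 2 * (8.199378 - 5.78) = 4.838756, which rounds to 4.8388.

4.8388


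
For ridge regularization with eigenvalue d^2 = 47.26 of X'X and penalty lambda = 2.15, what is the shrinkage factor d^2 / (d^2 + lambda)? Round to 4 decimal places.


Denominator = d^2 + lambda = 47.26 + 2.15 = 49.4100.
Shrinkage = 47.26 / 49.4100 = 0.9565.

0.9565


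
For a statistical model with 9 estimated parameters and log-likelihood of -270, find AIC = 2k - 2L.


AIC = 2k - 2*loglik = 2(9) - 2(-270).
= 18 + 540 = 558.

558


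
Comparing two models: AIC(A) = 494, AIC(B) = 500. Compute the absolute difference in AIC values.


|AIC_A - AIC_B| = |494 - 500| = 6.
Model A is preferred (lower AIC).

6


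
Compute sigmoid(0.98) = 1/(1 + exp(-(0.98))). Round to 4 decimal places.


First, exp(-0.9800) = 0.3753.
Then sigma(z) = 1/(1 + 0.3753) = 0.7271.

0.7271


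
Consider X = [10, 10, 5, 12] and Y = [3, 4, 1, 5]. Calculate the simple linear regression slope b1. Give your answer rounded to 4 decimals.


First compute the means: xbar = 9.2500, ybar = 3.2500.
Then S_xx = sum((xi - xbar)^2) = 26.7500.
S_xy = sum((xi - xbar)(yi - ybar)) = 14.7500.
b1 = S_xy / S_xx = 14.7500 / 26.7500 = 0.5514.

0.5514


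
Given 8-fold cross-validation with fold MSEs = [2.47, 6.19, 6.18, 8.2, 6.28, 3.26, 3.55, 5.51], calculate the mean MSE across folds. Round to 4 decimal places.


Add all fold MSEs: 41.6400.
Divide by k = 8: 41.6400/8 = 5.2050.

5.2050


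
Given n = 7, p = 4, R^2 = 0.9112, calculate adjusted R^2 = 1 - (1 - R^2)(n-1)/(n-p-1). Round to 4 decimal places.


Using the formula:
(1 - 0.9112) = 0.0888.
Multiply by 6/2: 0.0888 * 6 = 0.5328, then 0.5328 / 2 = 0.2664.
Adj R^2 = 1 - 0.2664 = 0.7336.

0.7336


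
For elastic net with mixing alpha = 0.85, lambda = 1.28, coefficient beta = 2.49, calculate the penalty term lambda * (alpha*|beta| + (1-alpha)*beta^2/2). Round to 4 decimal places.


L1 component = 0.85 * |2.49| = 2.1165.
L2 component = 0.15 * 2.49^2 / 2 = 0.4650.
Penalty = 1.28 * (2.1165 + 0.4650) = 1.28 * 2.5815 = 3.3043.

3.3043


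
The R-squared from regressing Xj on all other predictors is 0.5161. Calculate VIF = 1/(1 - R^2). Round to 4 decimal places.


VIF = 1 / (1 - 0.5161).
= 1 / 0.4839 = 2.0665.

2.0665


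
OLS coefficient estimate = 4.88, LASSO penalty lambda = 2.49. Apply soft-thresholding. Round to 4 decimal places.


Check: |4.88| = 4.88 vs lambda = 2.49.
Since |beta| > lambda, coefficient = sign(beta)*(|beta| - lambda) = 2.3900.
Soft-thresholded coefficient = 2.3900.

2.3900


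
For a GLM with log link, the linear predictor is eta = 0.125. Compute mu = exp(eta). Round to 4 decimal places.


The inverse log link gives:
mu = exp(0.125) = 1.1331.

1.1331


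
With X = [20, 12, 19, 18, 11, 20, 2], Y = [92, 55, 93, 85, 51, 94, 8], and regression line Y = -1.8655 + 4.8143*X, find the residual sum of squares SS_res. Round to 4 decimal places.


For each point, residual = actual - predicted.
Residuals: [-2.4205, -0.9061, 3.3938, 0.2081, -0.0918, -0.4205, 0.2369].
Sum of squared residuals = 18.4824.

18.4824


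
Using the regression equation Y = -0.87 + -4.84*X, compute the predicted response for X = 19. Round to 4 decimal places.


Substitute X = 19 into the equation:
Y = -0.87 + -4.84 * 19 = -0.87 + -91.9600 = -92.8300.

-92.8300


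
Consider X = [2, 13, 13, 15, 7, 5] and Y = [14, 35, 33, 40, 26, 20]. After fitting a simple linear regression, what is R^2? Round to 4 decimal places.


Fit the OLS line: b0 = 10.9842, b1 = 1.8563.
SSres = 10.5067.
SStot = 482.0000.
R^2 = 1 - 10.5067/482.0000 = 0.9782.

0.9782


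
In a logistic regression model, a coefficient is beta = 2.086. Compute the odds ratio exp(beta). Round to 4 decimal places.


The odds ratio is computed as:
OR = e^(2.086) = 8.0526.

8.0526


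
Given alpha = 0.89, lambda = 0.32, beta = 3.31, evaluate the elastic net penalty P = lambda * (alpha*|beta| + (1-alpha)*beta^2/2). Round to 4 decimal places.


L1 component = 0.89 * |3.31| = 2.9459.
L2 component = 0.11 * 3.31^2 / 2 = 0.6026.
Penalty = 0.32 * (2.9459 + 0.6026) = 0.32 * 3.5485 = 1.1355.

1.1355


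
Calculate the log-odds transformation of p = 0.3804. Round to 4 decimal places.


1 - p = 0.6196.
p/(1-p) = 0.6139.
logit = ln(0.6139) = -0.4879.

-0.4879


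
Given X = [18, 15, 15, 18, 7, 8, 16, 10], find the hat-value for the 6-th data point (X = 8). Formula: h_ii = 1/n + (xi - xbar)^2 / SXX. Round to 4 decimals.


Mean of X: xbar = 13.3750.
SXX = 135.8750.
For X = 8: h = 1/8 + (8 - 13.3750)^2/135.8750 = 0.3376.

0.3376


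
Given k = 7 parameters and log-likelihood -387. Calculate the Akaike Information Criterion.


AIC = 2k - 2*loglik = 2(7) - 2(-387).
= 14 + 774 = 788.

788


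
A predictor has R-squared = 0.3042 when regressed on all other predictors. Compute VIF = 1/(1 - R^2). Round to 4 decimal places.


Denominator: 1 - 0.3042 = 0.6958.
VIF = 1 / 0.6958 = 1.4372.

1.4372


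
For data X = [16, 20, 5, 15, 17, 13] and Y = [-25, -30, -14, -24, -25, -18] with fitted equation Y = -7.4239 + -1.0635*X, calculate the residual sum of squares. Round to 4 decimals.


For each point, residual = actual - predicted.
Residuals: [-0.5601, -1.3061, -1.2586, -0.6236, 0.5034, 3.2494].
Sum of squared residuals = 14.8046.

14.8046


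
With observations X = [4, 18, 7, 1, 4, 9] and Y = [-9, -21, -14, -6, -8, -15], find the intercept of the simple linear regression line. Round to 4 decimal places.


The slope is b1 = -0.9049.
Sample means are xbar = 7.1667 and ybar = -12.1667.
Intercept: b0 = -12.1667 - (-0.9049)(7.1667) = -5.6813.

-5.6813


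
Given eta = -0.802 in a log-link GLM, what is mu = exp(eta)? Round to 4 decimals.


The inverse log link gives:
mu = exp(-0.802) = 0.4484.

0.4484


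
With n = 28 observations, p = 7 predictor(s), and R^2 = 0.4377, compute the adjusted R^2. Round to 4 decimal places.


Adjusted R^2 = 1 - (1 - R^2) * (n-1)/(n-p-1).
(1 - R^2) = 0.5623.
(n-1)/(n-p-1) = 27/20.
(1 - R^2) * (n-1) = 0.5623 * 27 = 15.1821.
Divide by (n-p-1): 15.1821 / 20 = 0.7591.
Adj R^2 = 1 - 0.7591 = 0.2409.

0.2409


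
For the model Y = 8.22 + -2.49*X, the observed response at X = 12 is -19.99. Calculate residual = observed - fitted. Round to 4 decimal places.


Fitted value at X = 12 is yhat = 8.22 + -2.49*12 = -21.6600.
Residual = -19.99 - -21.6600 = 1.6700.

1.6700


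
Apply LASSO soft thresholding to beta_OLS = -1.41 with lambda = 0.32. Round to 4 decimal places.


Absolute value: |-1.41| = 1.41.
Compare to lambda = 0.32.
Since |beta| > lambda, coefficient = sign(beta)*(|beta| - lambda) = -1.0900.

-1.0900


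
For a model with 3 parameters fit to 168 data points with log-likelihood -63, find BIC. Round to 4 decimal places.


ln(168) = 5.123964.
k * ln(n) = 3 * 5.123964 = 15.371892.
-2L = 126.
BIC = 15.371892 + 126 = 141.371892, which rounds to 141.3719.

141.3719


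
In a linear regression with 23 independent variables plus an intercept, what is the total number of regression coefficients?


Including the intercept, the model has 23 predictor coefficients + 1 intercept.
Total = 24.

24


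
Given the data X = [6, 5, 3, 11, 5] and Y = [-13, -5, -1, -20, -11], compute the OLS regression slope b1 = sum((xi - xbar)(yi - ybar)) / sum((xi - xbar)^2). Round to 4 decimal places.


First compute the means: xbar = 6.0000, ybar = -10.0000.
Then S_xx = sum((xi - xbar)^2) = 36.0000.
S_xy = sum((xi - xbar)(yi - ybar)) = -81.0000.
b1 = S_xy / S_xx = -81.0000 / 36.0000 = -2.2500.

-2.2500


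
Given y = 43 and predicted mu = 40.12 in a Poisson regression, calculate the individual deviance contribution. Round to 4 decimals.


Compute y*ln(y/mu) = 43*ln(43/40.12) = 43*0.069325 = 2.980975.
y - mu = 2.88.
D = 2*(2.980975 - (2.88)) = 0.201950, which rounds to 0.2020.

0.2020


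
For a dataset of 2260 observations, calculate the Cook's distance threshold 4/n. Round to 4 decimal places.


Using the rule of thumb:
Threshold = 4 / 2260 = 0.0018.

0.0018


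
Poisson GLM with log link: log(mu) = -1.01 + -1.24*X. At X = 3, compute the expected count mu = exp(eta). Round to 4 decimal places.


Linear predictor: eta = -1.01 + (-1.24)(3) = -4.7300.
Expected count: mu = exp(-4.7300) = 0.0088.

0.0088


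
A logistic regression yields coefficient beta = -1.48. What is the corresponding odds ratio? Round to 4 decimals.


Odds ratio = exp(beta) = exp(-1.48).
= 0.2276.

0.2276


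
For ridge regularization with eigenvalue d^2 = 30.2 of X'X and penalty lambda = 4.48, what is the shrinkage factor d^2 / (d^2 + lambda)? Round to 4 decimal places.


Denominator = d^2 + lambda = 30.2 + 4.48 = 34.6800.
Shrinkage = 30.2 / 34.6800 = 0.8708.

0.8708


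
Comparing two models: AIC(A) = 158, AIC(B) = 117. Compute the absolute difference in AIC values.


Compute |158 - 117| = 41.
Model B has the smaller AIC.

41


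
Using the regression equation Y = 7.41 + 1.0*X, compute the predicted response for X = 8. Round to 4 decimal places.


Substitute X = 8 into the equation:
Y = 7.41 + 1.0 * 8 = 7.41 + 8.0000 = 15.4100.

15.4100


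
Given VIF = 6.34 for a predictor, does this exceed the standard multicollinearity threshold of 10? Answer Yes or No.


Check: VIF = 6.34 vs threshold = 10.
Since 6.34 < 10, the answer is No.

No


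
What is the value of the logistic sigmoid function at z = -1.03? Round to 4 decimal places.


First, exp(1.0300) = 2.8011.
Then sigma(z) = 1/(1 + 2.8011) = 0.2631.

0.2631


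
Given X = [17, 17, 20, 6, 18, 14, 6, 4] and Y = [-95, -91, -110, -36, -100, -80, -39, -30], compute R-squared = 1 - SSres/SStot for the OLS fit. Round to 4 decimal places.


The fitted line is Y = -8.1270 + -5.0587*X.
SSres = 21.8923, SStot = 7327.8750.
R^2 = 1 - SSres/SStot = 0.9970.

0.9970


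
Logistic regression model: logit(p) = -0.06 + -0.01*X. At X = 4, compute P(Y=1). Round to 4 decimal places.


z = -0.06 + -0.01 * 4 = -0.1000.
Sigmoid: P = 1 / (1 + exp(0.1000)) = 0.4750.

0.4750


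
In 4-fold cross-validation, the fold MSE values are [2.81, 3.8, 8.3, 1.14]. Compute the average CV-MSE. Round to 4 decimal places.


Add all fold MSEs: 16.0500.
Divide by k = 4: 16.0500/4 = 4.0125.

4.0125


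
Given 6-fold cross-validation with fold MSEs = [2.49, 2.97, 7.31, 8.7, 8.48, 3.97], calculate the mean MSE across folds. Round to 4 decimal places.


Add all fold MSEs: 33.9200.
Divide by k = 6: 33.9200/6 = 5.6533.

5.6533


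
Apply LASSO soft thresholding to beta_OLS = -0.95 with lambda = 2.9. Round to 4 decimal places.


Check: |-0.95| = 0.95 vs lambda = 2.9.
Since |beta| <= lambda, the coefficient is set to 0.
Soft-thresholded coefficient = 0.0000.

0.0000


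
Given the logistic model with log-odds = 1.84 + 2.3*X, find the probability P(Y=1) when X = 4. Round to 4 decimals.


Compute z = 1.84 + (2.3)(4) = 11.0400.
exp(-z) = 0.0000.
P = 1/(1 + 0.0000) = 1.0000.

1.0000


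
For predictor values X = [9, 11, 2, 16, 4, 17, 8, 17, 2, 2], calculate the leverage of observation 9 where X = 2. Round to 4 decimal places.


Mean of X: xbar = 8.8000.
SXX = 353.6000.
For X = 2: h = 1/10 + (2 - 8.8000)^2/353.6000 = 0.2308.

0.2308


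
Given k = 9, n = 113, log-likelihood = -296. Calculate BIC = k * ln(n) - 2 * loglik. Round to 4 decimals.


Compute k*ln(n) = 9*ln(113) = 9*4.727388 = 42.546492.
Then -2*loglik = 592.
BIC = 42.546492 + 592 = 634.546492, which rounds to 634.5465.

634.5465


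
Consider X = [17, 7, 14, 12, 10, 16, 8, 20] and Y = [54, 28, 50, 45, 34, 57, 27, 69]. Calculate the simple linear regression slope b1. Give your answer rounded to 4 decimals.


The sample means are xbar = 13.0000 and ybar = 45.5000.
Compute S_xx = 146.0000 and S_xy = 470.0000.
Slope b1 = S_xy / S_xx = 470.0000 / 146.0000 = 3.2192.

3.2192


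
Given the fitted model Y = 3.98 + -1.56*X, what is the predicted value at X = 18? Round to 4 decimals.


Predicted value:
Y = 3.98 + (-1.56)(18) = 3.98 + -28.0800 = -24.1000.

-24.1000


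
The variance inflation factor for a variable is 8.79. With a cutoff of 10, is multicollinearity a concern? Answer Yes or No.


The threshold is 10.
VIF = 8.79 is < 10.
Multicollinearity indication: No.

No


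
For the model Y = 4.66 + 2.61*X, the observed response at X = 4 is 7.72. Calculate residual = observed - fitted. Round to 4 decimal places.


Predicted = 4.66 + 2.61 * 4 = 15.1000.
Residual = 7.72 - 15.1000 = -7.3800.

-7.3800


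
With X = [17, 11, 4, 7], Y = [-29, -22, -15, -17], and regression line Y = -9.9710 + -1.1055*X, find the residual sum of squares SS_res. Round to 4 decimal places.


For each point, residual = actual - predicted.
Residuals: [-0.2355, 0.1315, -0.6070, 0.7095].
Sum of squared residuals = 0.9446.

0.9446


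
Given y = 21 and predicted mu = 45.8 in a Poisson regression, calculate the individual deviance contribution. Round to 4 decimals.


y/mu = 21/45.8 = 0.458515 (approx.), and ln(21/45.8) = -0.779762.
y * ln(y/mu) = 21 * -0.779762 = -16.375002.
y - mu = -24.8.
D = 2 * (-16.375002 - -24.8) = 16.849996, which rounds to 16.8500.

16.8500


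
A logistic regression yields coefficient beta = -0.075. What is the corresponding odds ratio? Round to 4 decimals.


Odds ratio = exp(beta) = exp(-0.075).
= 0.9277.

0.9277


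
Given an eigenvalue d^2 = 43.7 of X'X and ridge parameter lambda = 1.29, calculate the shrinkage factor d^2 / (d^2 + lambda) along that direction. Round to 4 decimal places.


d^2 + lambda = 43.7 + 1.29 = 44.9900.
Shrinkage factor = 43.7/44.9900 = 0.9713.

0.9713


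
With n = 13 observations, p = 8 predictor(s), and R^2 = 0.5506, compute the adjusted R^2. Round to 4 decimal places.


Adjusted R^2 = 1 - (1 - R^2) * (n-1)/(n-p-1).
(1 - R^2) = 0.4494.
(n-1)/(n-p-1) = 12/4.
(1 - R^2) * (n-1) = 0.4494 * 12 = 5.3928.
Divide by (n-p-1): 5.3928 / 4 = 1.3482.
Adj R^2 = 1 - 1.3482 = -0.3482.

-0.3482


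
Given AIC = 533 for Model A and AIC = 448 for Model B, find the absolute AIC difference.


Compute |533 - 448| = 85.
Model B has the smaller AIC.

85


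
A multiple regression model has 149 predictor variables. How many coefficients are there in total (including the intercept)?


Including the intercept, the model has 149 predictor coefficients + 1 intercept.
Total = 150.

150


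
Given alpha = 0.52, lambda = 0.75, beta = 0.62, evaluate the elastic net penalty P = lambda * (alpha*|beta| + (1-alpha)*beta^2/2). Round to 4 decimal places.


L1 component = 0.52 * |0.62| = 0.3224.
L2 component = 0.48 * 0.62^2 / 2 = 0.0923.
Penalty = 0.75 * (0.3224 + 0.0923) = 0.75 * 0.4147 = 0.3110.

0.3110


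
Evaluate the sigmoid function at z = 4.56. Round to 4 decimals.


First, exp(-4.5600) = 0.0105.
Then sigma(z) = 1/(1 + 0.0105) = 0.9896.

0.9896


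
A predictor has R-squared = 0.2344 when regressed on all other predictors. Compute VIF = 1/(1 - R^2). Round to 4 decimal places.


VIF = 1 / (1 - 0.2344).
= 1 / 0.7656 = 1.3062.

1.3062


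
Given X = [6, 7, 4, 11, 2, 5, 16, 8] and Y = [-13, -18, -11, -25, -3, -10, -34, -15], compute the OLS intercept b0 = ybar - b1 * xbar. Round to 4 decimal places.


First find the slope: b1 = -2.1463.
Means: xbar = 7.3750, ybar = -16.1250.
b0 = ybar - b1 * xbar = -16.1250 - -2.1463 * 7.3750 = -0.2962.

-0.2962


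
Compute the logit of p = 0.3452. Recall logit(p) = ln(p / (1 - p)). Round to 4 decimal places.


Compute the odds: 0.3452/0.6548 = 0.5272.
Take the natural log: ln(0.5272) = -0.6402.

-0.6402


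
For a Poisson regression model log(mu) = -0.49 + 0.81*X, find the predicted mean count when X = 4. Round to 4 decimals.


Linear predictor: eta = -0.49 + (0.81)(4) = 2.7500.
Expected count: mu = exp(2.7500) = 15.6426.

15.6426


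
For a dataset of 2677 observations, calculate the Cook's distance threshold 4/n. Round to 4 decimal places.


The threshold is 4/n.
4/2677 = 0.0015.

0.0015


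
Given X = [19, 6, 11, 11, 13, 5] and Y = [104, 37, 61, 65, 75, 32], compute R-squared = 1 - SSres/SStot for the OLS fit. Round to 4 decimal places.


The fitted line is Y = 6.2186 + 5.1798*X.
SSres = 10.6675, SStot = 3467.3333.
R^2 = 1 - SSres/SStot = 0.9969.

0.9969


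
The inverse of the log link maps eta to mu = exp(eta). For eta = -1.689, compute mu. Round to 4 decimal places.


The inverse log link gives:
mu = exp(-1.689) = 0.1847.

0.1847


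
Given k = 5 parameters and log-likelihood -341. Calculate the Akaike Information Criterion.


AIC = 2*5 - 2*(-341).
= 10 + 682 = 692.

692


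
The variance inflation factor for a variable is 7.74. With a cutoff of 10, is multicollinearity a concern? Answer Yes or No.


The threshold is 10.
VIF = 7.74 is < 10.
Multicollinearity indication: No.

No


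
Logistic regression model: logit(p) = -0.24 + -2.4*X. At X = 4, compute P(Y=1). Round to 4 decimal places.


Compute z = -0.24 + (-2.4)(4) = -9.8400.
exp(-z) = 18769.7160.
P = 1/(1 + 18769.7160) = 0.0001.

0.0001


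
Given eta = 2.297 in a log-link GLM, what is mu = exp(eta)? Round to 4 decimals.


mu = exp(eta) = exp(2.297).
= 9.9443.

9.9443


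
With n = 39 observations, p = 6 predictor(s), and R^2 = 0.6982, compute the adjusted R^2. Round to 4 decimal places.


Using the formula:
(1 - 0.6982) = 0.3018.
Multiply by 38/32: 0.3018 * 38 = 11.4684, then 11.4684 / 32 = 0.3584.
Adj R^2 = 1 - 0.3584 = 0.6416.

0.6416


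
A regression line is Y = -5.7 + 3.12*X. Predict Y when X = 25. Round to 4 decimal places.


Substitute X = 25 into the equation:
Y = -5.7 + 3.12 * 25 = -5.7 + 78.0000 = 72.3000.

72.3000


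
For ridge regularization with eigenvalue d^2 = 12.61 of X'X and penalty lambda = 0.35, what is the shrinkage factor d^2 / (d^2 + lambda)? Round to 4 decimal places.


Compute the denominator: 12.61 + 0.35 = 12.9600.
Shrinkage factor = 12.61 / 12.9600 = 0.9730.

0.9730


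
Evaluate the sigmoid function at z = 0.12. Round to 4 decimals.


Compute exp(-0.1200) = 0.8869.
Sigmoid = 1 / (1 + 0.8869) = 1 / 1.8869 = 0.5300.

0.5300


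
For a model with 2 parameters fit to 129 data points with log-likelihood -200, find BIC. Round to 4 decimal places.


ln(129) = 4.859812.
k * ln(n) = 2 * 4.859812 = 9.719624.
-2L = 400.
BIC = 9.719624 + 400 = 409.719624, which rounds to 409.7196.

409.7196


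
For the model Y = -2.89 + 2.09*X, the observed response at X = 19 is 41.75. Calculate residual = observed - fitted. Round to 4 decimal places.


Compute yhat = -2.89 + (2.09)(19) = 36.8200.
Residual = actual - predicted = 41.75 - 36.8200 = 4.9300.

4.9300


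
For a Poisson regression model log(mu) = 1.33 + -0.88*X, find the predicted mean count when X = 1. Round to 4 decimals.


eta = 1.33 + -0.88 * 1 = 0.4500.
mu = exp(0.4500) = 1.5683.

1.5683


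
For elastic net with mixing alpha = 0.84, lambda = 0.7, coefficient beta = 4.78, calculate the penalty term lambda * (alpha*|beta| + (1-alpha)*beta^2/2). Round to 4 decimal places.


alpha * |beta| = 0.84 * 4.78 = 4.0152.
(1-alpha) * beta^2/2 = 0.16 * 22.8484/2 = 1.8279.
Total = 0.7 * (4.0152 + 1.8279) = 4.0902.

4.0902


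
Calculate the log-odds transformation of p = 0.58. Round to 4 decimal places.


1 - p = 0.42.
p/(1-p) = 1.3810.
logit = ln(1.3810) = 0.3228.

0.3228


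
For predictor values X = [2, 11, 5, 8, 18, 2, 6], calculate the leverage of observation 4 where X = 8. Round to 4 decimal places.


n = 7, xbar = 7.4286.
SXX = sum((xi - xbar)^2) = 191.7143.
h = 1/7 + (8 - 7.4286)^2 / 191.7143 = 0.1446.

0.1446


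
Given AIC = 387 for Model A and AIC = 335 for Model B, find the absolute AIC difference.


Absolute difference = |387 - 335| = 52.
The model with lower AIC (B) is preferred.

52


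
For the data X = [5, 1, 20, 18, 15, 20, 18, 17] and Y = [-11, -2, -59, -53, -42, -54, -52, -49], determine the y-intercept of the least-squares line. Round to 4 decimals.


Compute b1 = -2.9752 from the OLS formula.
With xbar = 14.2500 and ybar = -40.2500, the intercept is:
b0 = -40.2500 - -2.9752 * 14.2500 = 2.1472.

2.1472


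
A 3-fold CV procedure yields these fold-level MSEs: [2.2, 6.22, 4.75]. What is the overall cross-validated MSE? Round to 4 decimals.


Add all fold MSEs: 13.1700.
Divide by k = 3: 13.1700/3 = 4.3900.

4.3900


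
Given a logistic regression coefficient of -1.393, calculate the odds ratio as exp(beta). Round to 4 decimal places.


Odds ratio = exp(beta) = exp(-1.393).
= 0.2483.

0.2483


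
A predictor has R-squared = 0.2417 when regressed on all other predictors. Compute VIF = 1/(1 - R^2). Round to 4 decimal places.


VIF = 1 / (1 - 0.2417).
= 1 / 0.7583 = 1.3187.

1.3187


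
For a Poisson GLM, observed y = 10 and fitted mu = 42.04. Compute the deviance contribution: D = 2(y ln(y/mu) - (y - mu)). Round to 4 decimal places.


y/mu = 10/42.04 = 0.237869 (approx.), and ln(10/42.04) = -1.436036.
y * ln(y/mu) = 10 * -1.436036 = -14.360360.
y - mu = -32.04.
D = 2 * (-14.360360 - -32.04) = 35.359280, which rounds to 35.3593.

35.3593


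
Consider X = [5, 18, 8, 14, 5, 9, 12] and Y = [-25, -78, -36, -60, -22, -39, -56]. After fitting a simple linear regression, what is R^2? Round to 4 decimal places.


The fitted line is Y = -2.4218 + -4.2119*X.
SSres = 17.4774, SStot = 2480.8571.
R^2 = 1 - SSres/SStot = 0.9930.

0.9930


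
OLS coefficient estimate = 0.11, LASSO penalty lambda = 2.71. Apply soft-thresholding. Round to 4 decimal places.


|beta_OLS| = 0.11.
lambda = 2.71.
Since |beta| <= lambda, the coefficient is set to 0.
Result = 0.0000.

0.0000


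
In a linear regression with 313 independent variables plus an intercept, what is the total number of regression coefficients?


Including the intercept, the model has 313 predictor coefficients + 1 intercept.
Total = 314.

314


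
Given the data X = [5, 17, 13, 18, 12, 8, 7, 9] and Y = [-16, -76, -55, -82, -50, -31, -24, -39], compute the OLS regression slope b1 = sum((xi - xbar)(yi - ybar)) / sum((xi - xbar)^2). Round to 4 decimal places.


The sample means are xbar = 11.1250 and ybar = -46.6250.
Compute S_xx = 154.8750 and S_xy = -780.3750.
Slope b1 = S_xy / S_xx = -780.3750 / 154.8750 = -5.0387.

-5.0387


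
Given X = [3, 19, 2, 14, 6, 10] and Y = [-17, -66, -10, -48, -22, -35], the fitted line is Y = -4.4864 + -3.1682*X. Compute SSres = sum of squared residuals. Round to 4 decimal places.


Compute predicted values, then residuals = yi - yhat_i.
Residuals: [-3.0090, -1.3178, 0.8228, 0.8412, 1.4956, 1.1684].
SSres = sum(residual^2) = 15.7773.

15.7773


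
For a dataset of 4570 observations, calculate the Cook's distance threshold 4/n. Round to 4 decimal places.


The threshold is 4/n.
4/4570 = 0.0009.

0.0009


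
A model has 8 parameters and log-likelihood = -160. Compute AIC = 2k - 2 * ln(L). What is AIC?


Compute:
2k = 2*8 = 16.
-2*loglik = -2*(-160) = 320.
AIC = 16 + 320 = 336.

336


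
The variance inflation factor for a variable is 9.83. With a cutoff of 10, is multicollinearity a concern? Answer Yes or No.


The threshold is 10.
VIF = 9.83 is < 10.
Multicollinearity indication: No.

No


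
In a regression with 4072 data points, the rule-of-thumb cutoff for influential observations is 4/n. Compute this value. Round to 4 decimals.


Cook's distance cutoff = 4/n = 4/4072.
= 0.0010.

0.0010


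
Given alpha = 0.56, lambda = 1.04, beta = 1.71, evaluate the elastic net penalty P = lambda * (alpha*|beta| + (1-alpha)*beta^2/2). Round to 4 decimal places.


alpha * |beta| = 0.56 * 1.71 = 0.9576.
(1-alpha) * beta^2/2 = 0.44 * 2.9241/2 = 0.6433.
Total = 1.04 * (0.9576 + 0.6433) = 1.6649.

1.6649
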